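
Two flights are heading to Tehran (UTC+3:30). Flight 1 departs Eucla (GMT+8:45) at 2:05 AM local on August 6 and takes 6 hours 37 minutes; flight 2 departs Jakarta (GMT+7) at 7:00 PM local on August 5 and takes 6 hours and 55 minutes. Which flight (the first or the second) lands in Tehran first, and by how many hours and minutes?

Flight 1 in UTC: 2:05 AM − 8:45 = 5:20 PM on Aug 5.
+6 hours 37 minutes → arrive 11:57 PM UTC on Aug 5.
Flight 2 in UTC: 7:00 PM − 7:00 = 12:00 PM on Aug 5.
+6 hours and 55 minutes → arrive 6:55 PM UTC on Aug 5.
Flight 2 lands earlier by 5 hours 2 minutes.

the second, by 5 hours 2 minutes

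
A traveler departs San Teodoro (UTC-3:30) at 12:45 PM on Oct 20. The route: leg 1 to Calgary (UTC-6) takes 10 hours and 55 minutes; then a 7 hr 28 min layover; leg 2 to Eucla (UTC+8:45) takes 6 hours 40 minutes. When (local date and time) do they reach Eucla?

Convert departure to UTC: 12:45 PM + 3:30 = 4:15 PM UTC on Oct 20.
Add 10 hours and 55 minutes leg 1 → 3:10 AM UTC (Oct 21).
Add 7 hours 28 minutes layover in Calgary → 10:38 AM UTC.
Add 6 hours 40 minutes leg 2 → 5:18 PM UTC.
Eucla is UTC+8:45, so local arrival = 5:18 PM + 8:45 = 2:03 AM on Oct 22.

2:03 AM on October 22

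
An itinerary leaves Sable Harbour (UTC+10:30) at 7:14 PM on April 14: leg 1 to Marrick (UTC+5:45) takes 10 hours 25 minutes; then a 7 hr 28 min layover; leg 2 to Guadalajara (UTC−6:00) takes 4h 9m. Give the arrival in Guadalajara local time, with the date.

12:46 AM on April 15

Convert departure to UTC: 7:14 PM − 10:30 = 8:44 AM UTC on Apr 14.
Add 10 hours 25 minutes leg 1 → 7:09 PM UTC.
Add 7 hours and 28 minutes layover in Marrick → 2:37 AM UTC (Apr 15).
Add 4 hours and 9 minutes leg 2 → 6:46 AM UTC.
Guadalajara is UTC−6:00, so local arrival = 6:46 AM − 6:00 = 12:46 AM on Apr 15.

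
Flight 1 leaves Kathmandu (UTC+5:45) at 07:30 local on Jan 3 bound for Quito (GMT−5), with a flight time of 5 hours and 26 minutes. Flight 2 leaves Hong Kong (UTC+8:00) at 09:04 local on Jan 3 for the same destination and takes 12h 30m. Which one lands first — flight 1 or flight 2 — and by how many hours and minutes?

the first, by 6 hours 23 minutes

Flight 1 in UTC: 07:30 − 5:45 = 01:45 on Jan 3.
+5 hours and 26 minutes → arrive 07:11 UTC on Jan 3.
Flight 2 in UTC: 09:04 − 8:00 = 01:04 on Jan 3.
+12 hours 30 minutes → arrive 13:34 UTC on Jan 3.
Flight 1 lands earlier by 6 hours 23 minutes.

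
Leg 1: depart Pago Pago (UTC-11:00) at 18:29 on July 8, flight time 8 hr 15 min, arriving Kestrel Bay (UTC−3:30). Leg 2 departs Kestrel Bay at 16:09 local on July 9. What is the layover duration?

Convert departure to UTC: 18:29 + 11:00 = 05:29 UTC on Jul 9.
Add 8 hours and 15 minutes flight time → 13:44 UTC.
Kestrel Bay is UTC−3:30, so local arrival = 13:44 − 3:30 = 10:14 on Jul 9.
Layover = 16:09 − 10:14 = 5 hours 55 minutes.

5 hours 55 minutes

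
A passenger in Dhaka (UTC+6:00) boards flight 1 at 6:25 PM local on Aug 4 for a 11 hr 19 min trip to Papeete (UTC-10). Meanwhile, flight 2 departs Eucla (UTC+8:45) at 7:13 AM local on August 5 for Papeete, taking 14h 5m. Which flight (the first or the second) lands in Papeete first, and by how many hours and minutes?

the first, by 12 hours 49 minutes

Flight 1 in UTC: 6:25 PM − 6:00 = 12:25 PM on Aug 4.
+11 hours and 19 minutes → arrive 11:44 PM UTC on Aug 4.
Flight 2 in UTC: 7:13 AM − 8:45 = 10:28 PM on Aug 4.
+14 hours and 5 minutes → arrive 12:33 PM UTC on Aug 5.
Flight 1 lands earlier by 12 hours 49 minutes.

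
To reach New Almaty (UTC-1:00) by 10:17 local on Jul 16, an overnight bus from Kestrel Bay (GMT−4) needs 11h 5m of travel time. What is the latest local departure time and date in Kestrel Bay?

20:12 on July 15

Target arrival in UTC: 10:17 + 1:00 = 11:17 on Jul 16.
Subtract 11 hours 5 minutes → departure 00:12 UTC on Jul 16.
Kestrel Bay is UTC−4:00: 00:12 − 4:00 = 20:12 on Jul 15.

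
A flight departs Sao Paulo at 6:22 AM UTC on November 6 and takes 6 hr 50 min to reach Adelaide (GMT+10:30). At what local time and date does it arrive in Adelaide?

11:42 PM on Nov 6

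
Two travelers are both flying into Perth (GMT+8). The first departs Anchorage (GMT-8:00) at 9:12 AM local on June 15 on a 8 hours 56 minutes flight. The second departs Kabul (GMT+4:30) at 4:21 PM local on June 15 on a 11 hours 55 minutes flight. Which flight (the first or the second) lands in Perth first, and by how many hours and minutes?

Flight 1 in UTC: 9:12 AM + 8:00 = 5:12 PM on Jun 15.
+8 hours 56 minutes → arrive 2:08 AM UTC on Jun 16.
Flight 2 in UTC: 4:21 PM − 4:30 = 11:51 AM on Jun 15.
+11 hours and 55 minutes → arrive 11:46 PM UTC on Jun 15.
Flight 2 lands earlier by 2 hours 22 minutes.

the second, by 2 hours 22 minutes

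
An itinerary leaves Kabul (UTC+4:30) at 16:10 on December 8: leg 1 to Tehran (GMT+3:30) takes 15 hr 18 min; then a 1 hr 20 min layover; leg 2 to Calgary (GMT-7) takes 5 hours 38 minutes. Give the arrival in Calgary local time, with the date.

Convert departure to UTC: 16:10 − 4:30 = 11:40 UTC on Dec 8.
Add 15 hours 18 minutes leg 1 → 02:58 UTC (Dec 9).
Add 1 hour 20 minutes layover in Tehran → 04:18 UTC.
Add 5 hours 38 minutes leg 2 → 09:56 UTC.
Calgary is UTC−7:00, so local arrival = 09:56 − 7:00 = 02:56 on Dec 9.

02:56 on December 9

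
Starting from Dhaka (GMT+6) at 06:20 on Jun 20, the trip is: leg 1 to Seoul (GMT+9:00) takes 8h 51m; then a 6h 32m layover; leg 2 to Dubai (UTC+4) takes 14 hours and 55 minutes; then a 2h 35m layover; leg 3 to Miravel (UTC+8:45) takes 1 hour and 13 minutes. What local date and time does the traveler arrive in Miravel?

Convert departure to UTC: 06:20 − 6:00 = 00:20 UTC on Jun 20.
Add 8 hours 51 minutes leg 1 → 09:11 UTC.
Add 6 hours and 32 minutes layover in Seoul → 15:43 UTC.
Add 14 hours and 55 minutes leg 2 → 06:38 UTC (Jun 21).
Add 2 hours and 35 minutes layover in Dubai → 09:13 UTC.
Add 1 hour 13 minutes leg 3 → 10:26 UTC.
Miravel is UTC+8:45, so local arrival = 10:26 + 8:45 = 19:11 on Jun 21.

19:11 on June 21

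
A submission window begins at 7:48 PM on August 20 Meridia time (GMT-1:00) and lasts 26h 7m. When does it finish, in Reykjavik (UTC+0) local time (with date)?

10:55 PM on August 21

Convert start to UTC: 7:48 PM + 1:00 = 8:48 PM UTC on Aug 20.
Add 26 hours 7 minutes duration → 10:55 PM UTC (Aug 21).
Reykjavik is UTC+0, so local end time is the same: 10:55 PM on Aug 21.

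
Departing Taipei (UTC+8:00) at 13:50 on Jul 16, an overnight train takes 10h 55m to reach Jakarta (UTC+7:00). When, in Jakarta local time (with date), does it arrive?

Convert departure to UTC: 13:50 − 8:00 = 05:50 UTC on Jul 16.
Add 10 hours and 55 minutes travel time → 16:45 UTC.
Jakarta is UTC+7:00, so local arrival = 16:45 + 7:00 = 23:45 on Jul 16.

23:45 on July 16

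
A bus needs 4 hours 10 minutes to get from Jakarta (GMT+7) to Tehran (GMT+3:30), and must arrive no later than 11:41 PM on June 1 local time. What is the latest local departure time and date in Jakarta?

Target arrival in UTC: 11:41 PM − 3:30 = 8:11 PM on Jun 1.
Subtract 4 hours 10 minutes → departure 4:01 PM UTC on Jun 1.
Jakarta is UTC+7:00: 4:01 PM + 7:00 = 11:01 PM on Jun 1.

11:01 PM on June 1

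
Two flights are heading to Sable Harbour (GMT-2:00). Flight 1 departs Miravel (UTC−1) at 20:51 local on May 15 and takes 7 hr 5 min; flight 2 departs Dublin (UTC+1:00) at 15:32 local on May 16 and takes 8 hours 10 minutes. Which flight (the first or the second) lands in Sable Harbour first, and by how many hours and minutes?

Flight 1 in UTC: 20:51 + 1:00 = 21:51 on May 15.
+7 hours 5 minutes → arrive 04:56 UTC on May 16.
Flight 2 in UTC: 15:32 − 1:00 = 14:32 on May 16.
+8 hours and 10 minutes → arrive 22:42 UTC on May 16.
Flight 1 lands earlier by 17 hours 46 minutes.

the first, by 17 hours 46 minutes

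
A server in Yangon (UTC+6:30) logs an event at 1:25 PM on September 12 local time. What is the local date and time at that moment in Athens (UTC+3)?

In UTC: 1:25 PM − 6:30 = 6:55 AM on Sep 12.
Athens is UTC+3:00: 6:55 AM + 3:00 = 9:55 AM on Sep 12.

9:55 AM on September 12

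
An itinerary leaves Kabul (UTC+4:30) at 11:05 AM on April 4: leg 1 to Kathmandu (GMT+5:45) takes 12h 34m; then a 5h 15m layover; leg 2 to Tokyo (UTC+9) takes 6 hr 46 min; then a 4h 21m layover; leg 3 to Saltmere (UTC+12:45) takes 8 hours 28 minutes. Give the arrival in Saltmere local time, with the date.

8:44 AM on April 6

Convert departure to UTC: 11:05 AM − 4:30 = 6:35 AM UTC on Apr 4.
Add 12 hours 34 minutes leg 1 → 7:09 PM UTC.
Add 5 hours 15 minutes layover in Kathmandu → 12:24 AM UTC (Apr 5).
Add 6 hours 46 minutes leg 2 → 7:10 AM UTC.
Add 4 hours and 21 minutes layover in Tokyo → 11:31 AM UTC.
Add 8 hours 28 minutes leg 3 → 7:59 PM UTC.
Saltmere is UTC+12:45, so local arrival = 7:59 PM + 12:45 = 8:44 AM on Apr 6.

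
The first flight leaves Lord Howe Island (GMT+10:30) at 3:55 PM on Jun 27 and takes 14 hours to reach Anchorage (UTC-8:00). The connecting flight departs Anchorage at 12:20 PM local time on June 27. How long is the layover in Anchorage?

Convert departure to UTC: 3:55 PM − 10:30 = 5:25 AM UTC on Jun 27.
Add 14 hours flight time → 7:25 PM UTC.
Anchorage is UTC−8:00, so local arrival = 7:25 PM − 8:00 = 11:25 AM on Jun 27.
Layover = 12:20 PM − 11:25 AM = 55 minutes.

55 minutes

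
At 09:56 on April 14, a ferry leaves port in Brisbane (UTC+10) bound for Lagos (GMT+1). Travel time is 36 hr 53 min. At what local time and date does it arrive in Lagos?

Convert departure to UTC: 09:56 − 10:00 = 23:56 UTC on Apr 13.
Add 36 hours and 53 minutes travel time → 12:49 UTC (Apr 15).
Lagos is UTC+1:00, so local arrival = 12:49 + 1:00 = 13:49 on Apr 15.

13:49 on April 15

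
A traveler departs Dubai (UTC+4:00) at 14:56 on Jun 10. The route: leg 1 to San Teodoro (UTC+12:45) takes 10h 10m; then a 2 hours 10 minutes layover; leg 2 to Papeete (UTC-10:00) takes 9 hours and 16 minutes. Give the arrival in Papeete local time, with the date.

22:32 on June 10

Convert departure to UTC: 14:56 − 4:00 = 10:56 UTC on Jun 10.
Add 10 hours 10 minutes leg 1 → 21:06 UTC.
Add 2 hours 10 minutes layover in San Teodoro → 23:16 UTC.
Add 9 hours and 16 minutes leg 2 → 08:32 UTC (Jun 11).
Papeete is UTC−10:00, so local arrival = 08:32 − 10:00 = 22:32 on Jun 10.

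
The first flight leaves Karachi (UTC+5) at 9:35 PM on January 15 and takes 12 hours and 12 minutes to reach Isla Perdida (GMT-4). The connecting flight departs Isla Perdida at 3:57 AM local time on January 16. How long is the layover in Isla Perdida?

Convert departure to UTC: 9:35 PM − 5:00 = 4:35 PM UTC on Jan 15.
Add 12 hours 12 minutes flight time → 4:47 AM UTC (Jan 16).
Isla Perdida is UTC−4:00, so local arrival = 4:47 AM − 4:00 = 12:47 AM on Jan 16.
Layover = 3:57 AM − 12:47 AM = 3 hours 10 minutes.

3 hours 10 minutes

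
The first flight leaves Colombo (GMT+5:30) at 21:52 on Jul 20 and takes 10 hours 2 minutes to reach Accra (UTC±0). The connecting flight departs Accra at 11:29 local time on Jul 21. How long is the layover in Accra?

Convert departure to UTC: 21:52 − 5:30 = 16:22 UTC on Jul 20.
Add 10 hours 2 minutes flight time → 02:24 UTC (Jul 21).
Accra is UTC+0, so local arrival is the same: 02:24 on Jul 21.
Layover = 11:29 − 02:24 = 9 hours 5 minutes.

9 hours 5 minutes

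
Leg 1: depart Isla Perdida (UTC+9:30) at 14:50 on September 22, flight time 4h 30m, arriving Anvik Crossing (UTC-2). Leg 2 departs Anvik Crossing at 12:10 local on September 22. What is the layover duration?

4 hours 20 minutes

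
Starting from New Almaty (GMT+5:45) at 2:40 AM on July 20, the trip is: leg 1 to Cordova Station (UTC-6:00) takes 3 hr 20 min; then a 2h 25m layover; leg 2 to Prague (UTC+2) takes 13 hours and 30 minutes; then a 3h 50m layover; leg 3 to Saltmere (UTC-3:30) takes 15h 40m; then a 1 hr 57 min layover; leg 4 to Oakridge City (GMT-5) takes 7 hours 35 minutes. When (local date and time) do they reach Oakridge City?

4:12 PM on July 21

Convert departure to UTC: 2:40 AM − 5:45 = 8:55 PM UTC on Jul 19.
Add 3 hours 20 minutes leg 1 → 12:15 AM UTC (Jul 20).
Add 2 hours and 25 minutes layover in Cordova Station → 2:40 AM UTC.
Add 13 hours 30 minutes leg 2 → 4:10 PM UTC.
Add 3 hours 50 minutes layover in Prague → 8:00 PM UTC.
Add 15 hours and 40 minutes leg 3 → 11:40 AM UTC (Jul 21).
Add 1 hour and 57 minutes layover in Saltmere → 1:37 PM UTC.
Add 7 hours and 35 minutes leg 4 → 9:12 PM UTC.
Oakridge City is UTC−5:00, so local arrival = 9:12 PM − 5:00 = 4:12 PM on Jul 21.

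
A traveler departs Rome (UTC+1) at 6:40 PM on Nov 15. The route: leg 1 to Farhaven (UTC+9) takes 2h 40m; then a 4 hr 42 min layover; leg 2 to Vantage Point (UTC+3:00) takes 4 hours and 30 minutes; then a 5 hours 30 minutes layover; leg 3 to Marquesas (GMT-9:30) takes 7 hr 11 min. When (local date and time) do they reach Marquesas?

Convert departure to UTC: 6:40 PM − 1:00 = 5:40 PM UTC on Nov 15.
Add 2 hours and 40 minutes leg 1 → 8:20 PM UTC.
Add 4 hours and 42 minutes layover in Farhaven → 1:02 AM UTC (Nov 16).
Add 4 hours 30 minutes leg 2 → 5:32 AM UTC.
Add 5 hours and 30 minutes layover in Vantage Point → 11:02 AM UTC.
Add 7 hours and 11 minutes leg 3 → 6:13 PM UTC.
Marquesas is UTC−9:30, so local arrival = 6:13 PM − 9:30 = 8:43 AM on Nov 16.

8:43 AM on Nov 16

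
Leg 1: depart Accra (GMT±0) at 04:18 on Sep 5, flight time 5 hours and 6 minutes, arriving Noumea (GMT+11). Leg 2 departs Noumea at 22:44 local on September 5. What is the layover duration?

2 hours 20 minutes

Accra is at UTC+0, so departure is already 04:18 UTC on Sep 5.
Add 5 hours 6 minutes flight time → 09:24 UTC.
Noumea is UTC+11:00, so local arrival = 09:24 + 11:00 = 20:24 on Sep 5.
Layover = 22:44 − 20:24 = 2 hours 20 minutes.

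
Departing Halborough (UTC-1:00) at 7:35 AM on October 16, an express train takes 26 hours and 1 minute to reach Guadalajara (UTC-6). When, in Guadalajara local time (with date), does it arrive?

4:36 AM on October 17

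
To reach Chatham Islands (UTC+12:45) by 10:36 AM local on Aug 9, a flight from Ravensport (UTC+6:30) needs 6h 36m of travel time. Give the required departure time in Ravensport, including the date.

Target arrival in UTC: 10:36 AM − 12:45 = 9:51 PM on Aug 8.
Subtract 6 hours 36 minutes → departure 3:15 PM UTC on Aug 8.
Ravensport is UTC+6:30: 3:15 PM + 6:30 = 9:45 PM on Aug 8.

9:45 PM on August 8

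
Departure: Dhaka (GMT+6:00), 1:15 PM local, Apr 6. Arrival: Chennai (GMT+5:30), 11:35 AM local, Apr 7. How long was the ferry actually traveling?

22 hours 50 minutes

Departure in UTC: 1:15 PM − 6:00 = 7:15 AM on Apr 6.
Arrival in UTC: 11:35 AM − 5:30 = 6:05 AM on Apr 7.
Elapsed = 6:05 AM − 7:15 AM (+1 day) = 22 hours 50 minutes.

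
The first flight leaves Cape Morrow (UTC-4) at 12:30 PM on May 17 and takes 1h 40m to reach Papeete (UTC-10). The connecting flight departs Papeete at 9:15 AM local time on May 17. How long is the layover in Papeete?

1 hour 5 minutes

Convert departure to UTC: 12:30 PM + 4:00 = 4:30 PM UTC on May 17.
Add 1 hour 40 minutes flight time → 6:10 PM UTC.
Papeete is UTC−10:00, so local arrival = 6:10 PM − 10:00 = 8:10 AM on May 17.
Layover = 9:15 AM − 8:10 AM = 1 hour 5 minutes.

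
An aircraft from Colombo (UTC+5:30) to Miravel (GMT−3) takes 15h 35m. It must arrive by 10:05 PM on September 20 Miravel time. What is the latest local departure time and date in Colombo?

3:00 PM on Sep 20

Target arrival in UTC: 10:05 PM + 3:00 = 1:05 AM on Sep 21.
Subtract 15 hours and 35 minutes → departure 9:30 AM UTC on Sep 20.
Colombo is UTC+5:30: 9:30 AM + 5:30 = 3:00 PM on Sep 20.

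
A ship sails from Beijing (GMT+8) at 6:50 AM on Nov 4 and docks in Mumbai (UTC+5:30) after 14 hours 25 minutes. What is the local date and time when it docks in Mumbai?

Mumbai is 2:30 behind Beijing.
After 14 hours and 25 minutes it is 9:15 PM in Beijing.
Shift by the zone difference: 9:15 PM − 2:30 = 6:45 PM on Nov 4 in Mumbai.

6:45 PM on Nov 4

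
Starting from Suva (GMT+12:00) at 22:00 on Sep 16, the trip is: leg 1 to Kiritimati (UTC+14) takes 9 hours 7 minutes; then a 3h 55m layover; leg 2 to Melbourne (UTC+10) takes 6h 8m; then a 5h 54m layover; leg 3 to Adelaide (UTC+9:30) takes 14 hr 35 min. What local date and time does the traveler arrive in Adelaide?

11:09 on September 18

Convert departure to UTC: 22:00 − 12:00 = 10:00 UTC on Sep 16.
Add 9 hours and 7 minutes leg 1 → 19:07 UTC.
Add 3 hours and 55 minutes layover in Kiritimati → 23:02 UTC.
Add 6 hours and 8 minutes leg 2 → 05:10 UTC (Sep 17).
Add 5 hours 54 minutes layover in Melbourne → 11:04 UTC.
Add 14 hours and 35 minutes leg 3 → 01:39 UTC (Sep 18).
Adelaide is UTC+9:30, so local arrival = 01:39 + 9:30 = 11:09 on Sep 18.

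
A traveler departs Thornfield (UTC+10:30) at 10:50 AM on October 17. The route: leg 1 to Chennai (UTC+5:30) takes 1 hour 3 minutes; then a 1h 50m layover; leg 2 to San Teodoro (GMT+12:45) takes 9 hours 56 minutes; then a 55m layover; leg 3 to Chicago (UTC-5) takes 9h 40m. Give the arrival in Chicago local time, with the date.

6:44 PM on October 17

Convert departure to UTC: 10:50 AM − 10:30 = 12:20 AM UTC on Oct 17.
Add 1 hour 3 minutes leg 1 → 1:23 AM UTC.
Add 1 hour and 50 minutes layover in Chennai → 3:13 AM UTC.
Add 9 hours 56 minutes leg 2 → 1:09 PM UTC.
Add 55 minutes layover in San Teodoro → 2:04 PM UTC.
Add 9 hours and 40 minutes leg 3 → 11:44 PM UTC.
Chicago is UTC−5:00, so local arrival = 11:44 PM − 5:00 = 6:44 PM on Oct 17.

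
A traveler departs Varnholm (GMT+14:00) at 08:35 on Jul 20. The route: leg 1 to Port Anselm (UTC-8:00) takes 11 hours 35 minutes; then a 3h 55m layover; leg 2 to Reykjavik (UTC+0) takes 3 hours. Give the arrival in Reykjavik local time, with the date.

13:05 on Jul 20

Convert departure to UTC: 08:35 − 14:00 = 18:35 UTC on Jul 19.
Add 11 hours and 35 minutes leg 1 → 06:10 UTC (Jul 20).
Add 3 hours 55 minutes layover in Port Anselm → 10:05 UTC.
Add 3 hours leg 2 → 13:05 UTC.
Reykjavik is UTC+0, so local arrival is the same: 13:05 on Jul 20.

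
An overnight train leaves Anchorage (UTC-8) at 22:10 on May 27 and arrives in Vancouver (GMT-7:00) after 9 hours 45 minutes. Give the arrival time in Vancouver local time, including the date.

Convert departure to UTC: 22:10 + 8:00 = 06:10 UTC on May 28.
Add 9 hours and 45 minutes travel time → 15:55 UTC.
Vancouver is UTC−7:00, so local arrival = 15:55 − 7:00 = 08:55 on May 28.

08:55 on May 28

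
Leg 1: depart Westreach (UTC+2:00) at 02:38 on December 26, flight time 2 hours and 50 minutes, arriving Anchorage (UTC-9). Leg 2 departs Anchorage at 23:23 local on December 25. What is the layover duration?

4 hours 55 minutes

Convert departure to UTC: 02:38 − 2:00 = 00:38 UTC on Dec 26.
Add 2 hours 50 minutes flight time → 03:28 UTC.
Anchorage is UTC−9:00, so local arrival = 03:28 − 9:00 = 18:28 on Dec 25.
Layover = 23:23 − 18:28 = 4 hours 55 minutes.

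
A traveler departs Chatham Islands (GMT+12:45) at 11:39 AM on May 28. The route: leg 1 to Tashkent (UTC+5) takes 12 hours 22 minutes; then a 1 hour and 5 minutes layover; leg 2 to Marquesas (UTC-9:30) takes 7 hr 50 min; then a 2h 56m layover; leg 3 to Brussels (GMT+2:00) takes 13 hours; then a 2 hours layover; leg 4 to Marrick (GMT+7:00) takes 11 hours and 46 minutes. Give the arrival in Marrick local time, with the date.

8:53 AM on May 30

Convert departure to UTC: 11:39 AM − 12:45 = 10:54 PM UTC on May 27.
Add 12 hours 22 minutes leg 1 → 11:16 AM UTC (May 28).
Add 1 hour 5 minutes layover in Tashkent → 12:21 PM UTC.
Add 7 hours 50 minutes leg 2 → 8:11 PM UTC.
Add 2 hours 56 minutes layover in Marquesas → 11:07 PM UTC.
Add 13 hours leg 3 → 12:07 PM UTC (May 29).
Add 2 hours layover in Brussels → 2:07 PM UTC.
Add 11 hours 46 minutes leg 4 → 1:53 AM UTC (May 30).
Marrick is UTC+7:00, so local arrival = 1:53 AM + 7:00 = 8:53 AM on May 30.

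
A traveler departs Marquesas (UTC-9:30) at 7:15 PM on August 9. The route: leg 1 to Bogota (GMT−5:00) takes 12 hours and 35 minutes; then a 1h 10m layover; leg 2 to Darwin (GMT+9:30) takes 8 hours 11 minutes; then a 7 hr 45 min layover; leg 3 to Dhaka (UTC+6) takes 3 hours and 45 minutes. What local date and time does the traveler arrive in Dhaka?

8:11 PM on August 11

Convert departure to UTC: 7:15 PM + 9:30 = 4:45 AM UTC on Aug 10.
Add 12 hours and 35 minutes leg 1 → 5:20 PM UTC.
Add 1 hour 10 minutes layover in Bogota → 6:30 PM UTC.
Add 8 hours 11 minutes leg 2 → 2:41 AM UTC (Aug 11).
Add 7 hours and 45 minutes layover in Darwin → 10:26 AM UTC.
Add 3 hours and 45 minutes leg 3 → 2:11 PM UTC.
Dhaka is UTC+6:00, so local arrival = 2:11 PM + 6:00 = 8:11 PM on Aug 11.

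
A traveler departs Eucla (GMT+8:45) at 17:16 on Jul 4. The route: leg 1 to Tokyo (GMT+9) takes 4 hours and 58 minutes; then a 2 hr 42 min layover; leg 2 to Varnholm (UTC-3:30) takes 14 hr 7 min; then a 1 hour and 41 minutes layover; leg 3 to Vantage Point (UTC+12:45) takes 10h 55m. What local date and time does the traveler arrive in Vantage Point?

Convert departure to UTC: 17:16 − 8:45 = 08:31 UTC on Jul 4.
Add 4 hours 58 minutes leg 1 → 13:29 UTC.
Add 2 hours 42 minutes layover in Tokyo → 16:11 UTC.
Add 14 hours 7 minutes leg 2 → 06:18 UTC (Jul 5).
Add 1 hour 41 minutes layover in Varnholm → 07:59 UTC.
Add 10 hours and 55 minutes leg 3 → 18:54 UTC.
Vantage Point is UTC+12:45, so local arrival = 18:54 + 12:45 = 07:39 on Jul 6.

07:39 on July 6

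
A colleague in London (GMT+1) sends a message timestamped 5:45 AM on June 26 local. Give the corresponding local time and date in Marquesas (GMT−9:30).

7:15 PM on Jun 25

In UTC: 5:45 AM − 1:00 = 4:45 AM on Jun 26.
Marquesas is UTC−9:30: 4:45 AM − 9:30 = 7:15 PM on Jun 25.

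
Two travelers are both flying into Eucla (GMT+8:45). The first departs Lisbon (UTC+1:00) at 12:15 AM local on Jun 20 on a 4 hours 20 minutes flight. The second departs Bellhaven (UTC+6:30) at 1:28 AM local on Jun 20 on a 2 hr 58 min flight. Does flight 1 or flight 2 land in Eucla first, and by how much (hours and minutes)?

Flight 1 in UTC: 12:15 AM − 1:00 = 11:15 PM on Jun 19.
+4 hours 20 minutes → arrive 3:35 AM UTC on Jun 20.
Flight 2 in UTC: 1:28 AM − 6:30 = 6:58 PM on Jun 19.
+2 hours and 58 minutes → arrive 9:56 PM UTC on Jun 19.
Flight 2 lands earlier by 5 hours 39 minutes.

the second, by 5 hours 39 minutes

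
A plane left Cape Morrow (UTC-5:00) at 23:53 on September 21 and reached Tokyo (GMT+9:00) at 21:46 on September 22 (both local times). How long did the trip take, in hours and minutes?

7 hours 53 minutes

Departure in UTC: 23:53 + 5:00 = 04:53 on Sep 22.
Arrival in UTC: 21:46 − 9:00 = 12:46 on Sep 22.
Elapsed = 12:46 − 04:53 = 7 hours 53 minutes.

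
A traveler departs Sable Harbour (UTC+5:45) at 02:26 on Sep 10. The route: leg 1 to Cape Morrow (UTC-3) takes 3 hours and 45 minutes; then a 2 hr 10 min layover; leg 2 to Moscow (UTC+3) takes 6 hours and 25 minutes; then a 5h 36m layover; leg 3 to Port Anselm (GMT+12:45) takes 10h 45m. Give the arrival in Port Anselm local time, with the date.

Convert departure to UTC: 02:26 − 5:45 = 20:41 UTC on Sep 9.
Add 3 hours and 45 minutes leg 1 → 00:26 UTC (Sep 10).
Add 2 hours 10 minutes layover in Cape Morrow → 02:36 UTC.
Add 6 hours 25 minutes leg 2 → 09:01 UTC.
Add 5 hours 36 minutes layover in Moscow → 14:37 UTC.
Add 10 hours and 45 minutes leg 3 → 01:22 UTC (Sep 11).
Port Anselm is UTC+12:45, so local arrival = 01:22 + 12:45 = 14:07 on Sep 11.

14:07 on Sep 11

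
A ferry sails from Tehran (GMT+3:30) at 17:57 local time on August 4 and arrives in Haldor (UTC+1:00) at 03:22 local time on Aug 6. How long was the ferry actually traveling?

Departure in UTC: 17:57 − 3:30 = 14:27 on Aug 4.
Arrival in UTC: 03:22 − 1:00 = 02:22 on Aug 6.
Elapsed = 02:22 − 14:27 (+2 days) = 35 hours 55 minutes.

35 hours 55 minutes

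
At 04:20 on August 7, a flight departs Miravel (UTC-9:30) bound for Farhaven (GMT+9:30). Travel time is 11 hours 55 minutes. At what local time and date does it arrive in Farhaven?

11:15 on August 8

Convert departure to UTC: 04:20 + 9:30 = 13:50 UTC on Aug 7.
Add 11 hours 55 minutes travel time → 01:45 UTC (Aug 8).
Farhaven is UTC+9:30, so local arrival = 01:45 + 9:30 = 11:15 on Aug 8.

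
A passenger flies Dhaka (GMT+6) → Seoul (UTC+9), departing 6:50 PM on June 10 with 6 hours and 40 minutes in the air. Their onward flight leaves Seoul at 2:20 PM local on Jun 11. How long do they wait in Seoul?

Convert departure to UTC: 6:50 PM − 6:00 = 12:50 PM UTC on Jun 10.
Add 6 hours and 40 minutes flight time → 7:30 PM UTC.
Seoul is UTC+9:00, so local arrival = 7:30 PM + 9:00 = 4:30 AM on Jun 11.
Layover = 2:20 PM − 4:30 AM = 9 hours 50 minutes.

9 hours 50 minutes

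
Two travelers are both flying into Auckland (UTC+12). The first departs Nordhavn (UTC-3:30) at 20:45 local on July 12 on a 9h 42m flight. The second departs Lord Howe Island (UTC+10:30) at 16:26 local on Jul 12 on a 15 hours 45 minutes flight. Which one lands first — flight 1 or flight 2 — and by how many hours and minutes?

the second, by 12 hours 16 minutes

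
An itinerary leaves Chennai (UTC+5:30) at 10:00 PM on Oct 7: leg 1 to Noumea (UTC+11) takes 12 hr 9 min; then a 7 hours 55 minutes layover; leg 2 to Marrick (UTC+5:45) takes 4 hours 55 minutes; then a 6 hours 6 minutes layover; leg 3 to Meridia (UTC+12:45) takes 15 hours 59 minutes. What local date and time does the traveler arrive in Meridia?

Convert departure to UTC: 10:00 PM − 5:30 = 4:30 PM UTC on Oct 7.
Add 12 hours and 9 minutes leg 1 → 4:39 AM UTC (Oct 8).
Add 7 hours and 55 minutes layover in Noumea → 12:34 PM UTC.
Add 4 hours and 55 minutes leg 2 → 5:29 PM UTC.
Add 6 hours and 6 minutes layover in Marrick → 11:35 PM UTC.
Add 15 hours 59 minutes leg 3 → 3:34 PM UTC (Oct 9).
Meridia is UTC+12:45, so local arrival = 3:34 PM + 12:45 = 4:19 AM on Oct 10.

4:19 AM on October 10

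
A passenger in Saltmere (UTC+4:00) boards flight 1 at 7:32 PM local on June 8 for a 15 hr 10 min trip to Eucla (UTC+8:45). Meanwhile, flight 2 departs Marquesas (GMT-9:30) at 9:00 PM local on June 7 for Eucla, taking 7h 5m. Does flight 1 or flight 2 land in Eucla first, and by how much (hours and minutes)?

the second, by 17 hours 7 minutes

Flight 1 in UTC: 7:32 PM − 4:00 = 3:32 PM on Jun 8.
+15 hours 10 minutes → arrive 6:42 AM UTC on Jun 9.
Flight 2 in UTC: 9:00 PM + 9:30 = 6:30 AM on Jun 8.
+7 hours and 5 minutes → arrive 1:35 PM UTC on Jun 8.
Flight 2 lands earlier by 17 hours 7 minutes.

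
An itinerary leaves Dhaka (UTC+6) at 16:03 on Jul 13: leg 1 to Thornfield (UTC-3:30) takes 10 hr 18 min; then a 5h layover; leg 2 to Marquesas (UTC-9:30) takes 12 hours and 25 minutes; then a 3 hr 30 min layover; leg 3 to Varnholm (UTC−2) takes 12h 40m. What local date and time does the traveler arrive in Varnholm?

03:56 on Jul 15

Convert departure to UTC: 16:03 − 6:00 = 10:03 UTC on Jul 13.
Add 10 hours and 18 minutes leg 1 → 20:21 UTC.
Add 5 hours layover in Thornfield → 01:21 UTC (Jul 14).
Add 12 hours 25 minutes leg 2 → 13:46 UTC.
Add 3 hours 30 minutes layover in Marquesas → 17:16 UTC.
Add 12 hours 40 minutes leg 3 → 05:56 UTC (Jul 15).
Varnholm is UTC−2:00, so local arrival = 05:56 − 2:00 = 03:56 on Jul 15.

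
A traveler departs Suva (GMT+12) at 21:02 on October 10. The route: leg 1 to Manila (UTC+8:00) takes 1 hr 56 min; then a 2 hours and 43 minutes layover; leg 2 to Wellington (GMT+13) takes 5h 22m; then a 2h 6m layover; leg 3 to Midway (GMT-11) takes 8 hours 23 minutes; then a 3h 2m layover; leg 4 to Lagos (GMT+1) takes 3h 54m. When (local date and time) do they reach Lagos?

13:28 on October 11

Convert departure to UTC: 21:02 − 12:00 = 09:02 UTC on Oct 10.
Add 1 hour 56 minutes leg 1 → 10:58 UTC.
Add 2 hours and 43 minutes layover in Manila → 13:41 UTC.
Add 5 hours and 22 minutes leg 2 → 19:03 UTC.
Add 2 hours and 6 minutes layover in Wellington → 21:09 UTC.
Add 8 hours and 23 minutes leg 3 → 05:32 UTC (Oct 11).
Add 3 hours and 2 minutes layover in Midway → 08:34 UTC.
Add 3 hours and 54 minutes leg 4 → 12:28 UTC.
Lagos is UTC+1:00, so local arrival = 12:28 + 1:00 = 13:28 on Oct 11.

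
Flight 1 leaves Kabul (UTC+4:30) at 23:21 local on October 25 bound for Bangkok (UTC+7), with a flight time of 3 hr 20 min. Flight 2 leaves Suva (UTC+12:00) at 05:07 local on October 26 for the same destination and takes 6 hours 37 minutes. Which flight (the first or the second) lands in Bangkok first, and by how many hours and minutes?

the first, by 1 hour 33 minutes

Flight 1 in UTC: 23:21 − 4:30 = 18:51 on Oct 25.
+3 hours and 20 minutes → arrive 22:11 UTC on Oct 25.
Flight 2 in UTC: 05:07 − 12:00 = 17:07 on Oct 25.
+6 hours and 37 minutes → arrive 23:44 UTC on Oct 25.
Flight 1 lands earlier by 1 hour 33 minutes.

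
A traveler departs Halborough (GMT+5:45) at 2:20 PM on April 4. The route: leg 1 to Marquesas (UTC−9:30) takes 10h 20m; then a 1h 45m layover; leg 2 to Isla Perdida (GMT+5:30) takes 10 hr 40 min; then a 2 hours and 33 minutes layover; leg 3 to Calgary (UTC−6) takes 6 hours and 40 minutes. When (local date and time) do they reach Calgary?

10:33 AM on April 5

Convert departure to UTC: 2:20 PM − 5:45 = 8:35 AM UTC on Apr 4.
Add 10 hours and 20 minutes leg 1 → 6:55 PM UTC.
Add 1 hour 45 minutes layover in Marquesas → 8:40 PM UTC.
Add 10 hours 40 minutes leg 2 → 7:20 AM UTC (Apr 5).
Add 2 hours 33 minutes layover in Isla Perdida → 9:53 AM UTC.
Add 6 hours and 40 minutes leg 3 → 4:33 PM UTC.
Calgary is UTC−6:00, so local arrival = 4:33 PM − 6:00 = 10:33 AM on Apr 5.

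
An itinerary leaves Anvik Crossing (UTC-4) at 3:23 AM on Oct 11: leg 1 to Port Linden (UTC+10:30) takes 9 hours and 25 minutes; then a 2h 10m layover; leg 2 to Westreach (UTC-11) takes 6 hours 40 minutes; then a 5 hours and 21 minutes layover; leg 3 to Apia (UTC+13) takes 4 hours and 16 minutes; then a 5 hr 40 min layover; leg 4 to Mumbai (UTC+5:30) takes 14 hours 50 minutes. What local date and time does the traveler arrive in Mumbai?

Convert departure to UTC: 3:23 AM + 4:00 = 7:23 AM UTC on Oct 11.
Add 9 hours 25 minutes leg 1 → 4:48 PM UTC.
Add 2 hours and 10 minutes layover in Port Linden → 6:58 PM UTC.
Add 6 hours and 40 minutes leg 2 → 1:38 AM UTC (Oct 12).
Add 5 hours 21 minutes layover in Westreach → 6:59 AM UTC.
Add 4 hours and 16 minutes leg 3 → 11:15 AM UTC.
Add 5 hours 40 minutes layover in Apia → 4:55 PM UTC.
Add 14 hours 50 minutes leg 4 → 7:45 AM UTC (Oct 13).
Mumbai is UTC+5:30, so local arrival = 7:45 AM + 5:30 = 1:15 PM on Oct 13.

1:15 PM on October 13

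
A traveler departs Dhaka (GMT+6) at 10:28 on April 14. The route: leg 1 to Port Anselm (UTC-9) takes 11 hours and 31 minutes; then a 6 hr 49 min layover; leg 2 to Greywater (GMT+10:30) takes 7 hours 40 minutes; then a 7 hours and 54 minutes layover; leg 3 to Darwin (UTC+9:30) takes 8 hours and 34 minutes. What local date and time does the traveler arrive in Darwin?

Convert departure to UTC: 10:28 − 6:00 = 04:28 UTC on Apr 14.
Add 11 hours and 31 minutes leg 1 → 15:59 UTC.
Add 6 hours 49 minutes layover in Port Anselm → 22:48 UTC.
Add 7 hours 40 minutes leg 2 → 06:28 UTC (Apr 15).
Add 7 hours and 54 minutes layover in Greywater → 14:22 UTC.
Add 8 hours and 34 minutes leg 3 → 22:56 UTC.
Darwin is UTC+9:30, so local arrival = 22:56 + 9:30 = 08:26 on Apr 16.

08:26 on April 16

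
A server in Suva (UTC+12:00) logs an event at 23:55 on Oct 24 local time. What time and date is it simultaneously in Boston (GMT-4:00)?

07:55 on October 24

In UTC: 23:55 − 12:00 = 11:55 on Oct 24.
Boston is UTC−4:00: 11:55 − 4:00 = 07:55 on Oct 24.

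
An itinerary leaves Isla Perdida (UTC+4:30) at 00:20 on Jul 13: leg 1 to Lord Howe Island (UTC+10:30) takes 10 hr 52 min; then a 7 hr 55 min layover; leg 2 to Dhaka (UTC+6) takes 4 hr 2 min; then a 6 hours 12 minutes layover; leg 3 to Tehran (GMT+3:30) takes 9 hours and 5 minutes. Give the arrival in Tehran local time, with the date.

13:26 on Jul 14

Convert departure to UTC: 00:20 − 4:30 = 19:50 UTC on Jul 12.
Add 10 hours 52 minutes leg 1 → 06:42 UTC (Jul 13).
Add 7 hours 55 minutes layover in Lord Howe Island → 14:37 UTC.
Add 4 hours and 2 minutes leg 2 → 18:39 UTC.
Add 6 hours 12 minutes layover in Dhaka → 00:51 UTC (Jul 14).
Add 9 hours 5 minutes leg 3 → 09:56 UTC.
Tehran is UTC+3:30, so local arrival = 09:56 + 3:30 = 13:26 on Jul 14.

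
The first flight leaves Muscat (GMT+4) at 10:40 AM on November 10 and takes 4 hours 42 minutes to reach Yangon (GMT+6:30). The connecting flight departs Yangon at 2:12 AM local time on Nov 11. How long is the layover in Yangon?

Convert departure to UTC: 10:40 AM − 4:00 = 6:40 AM UTC on Nov 10.
Add 4 hours 42 minutes flight time → 11:22 AM UTC.
Yangon is UTC+6:30, so local arrival = 11:22 AM + 6:30 = 5:52 PM on Nov 10.
Layover = 2:12 AM − 5:52 PM (+1 day) = 8 hours 20 minutes.

8 hours 20 minutes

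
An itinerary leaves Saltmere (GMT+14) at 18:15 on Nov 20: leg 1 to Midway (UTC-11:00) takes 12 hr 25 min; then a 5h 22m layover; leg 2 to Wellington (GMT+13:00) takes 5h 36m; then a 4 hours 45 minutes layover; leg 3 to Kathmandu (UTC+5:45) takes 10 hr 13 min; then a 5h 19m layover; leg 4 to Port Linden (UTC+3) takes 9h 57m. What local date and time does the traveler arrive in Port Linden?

12:52 on November 22

Convert departure to UTC: 18:15 − 14:00 = 04:15 UTC on Nov 20.
Add 12 hours 25 minutes leg 1 → 16:40 UTC.
Add 5 hours and 22 minutes layover in Midway → 22:02 UTC.
Add 5 hours and 36 minutes leg 2 → 03:38 UTC (Nov 21).
Add 4 hours 45 minutes layover in Wellington → 08:23 UTC.
Add 10 hours 13 minutes leg 3 → 18:36 UTC.
Add 5 hours and 19 minutes layover in Kathmandu → 23:55 UTC.
Add 9 hours and 57 minutes leg 4 → 09:52 UTC (Nov 22).
Port Linden is UTC+3:00, so local arrival = 09:52 + 3:00 = 12:52 on Nov 22.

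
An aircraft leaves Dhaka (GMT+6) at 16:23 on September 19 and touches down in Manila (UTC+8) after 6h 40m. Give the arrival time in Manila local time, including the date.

01:03 on September 20

Convert departure to UTC: 16:23 − 6:00 = 10:23 UTC on Sep 19.
Add 6 hours and 40 minutes travel time → 17:03 UTC.
Manila is UTC+8:00, so local arrival = 17:03 + 8:00 = 01:03 on Sep 20.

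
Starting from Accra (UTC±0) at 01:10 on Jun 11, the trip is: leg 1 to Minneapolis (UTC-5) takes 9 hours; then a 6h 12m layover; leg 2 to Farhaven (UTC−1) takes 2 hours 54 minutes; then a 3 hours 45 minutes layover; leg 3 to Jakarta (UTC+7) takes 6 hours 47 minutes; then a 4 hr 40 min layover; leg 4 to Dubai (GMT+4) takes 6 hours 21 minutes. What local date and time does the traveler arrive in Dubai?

20:49 on Jun 12

Accra is at UTC+0, so departure is already 01:10 UTC on Jun 11.
Add 9 hours leg 1 → 10:10 UTC.
Add 6 hours 12 minutes layover in Minneapolis → 16:22 UTC.
Add 2 hours and 54 minutes leg 2 → 19:16 UTC.
Add 3 hours and 45 minutes layover in Farhaven → 23:01 UTC.
Add 6 hours and 47 minutes leg 3 → 05:48 UTC (Jun 12).
Add 4 hours and 40 minutes layover in Jakarta → 10:28 UTC.
Add 6 hours 21 minutes leg 4 → 16:49 UTC.
Dubai is UTC+4:00, so local arrival = 16:49 + 4:00 = 20:49 on Jun 12.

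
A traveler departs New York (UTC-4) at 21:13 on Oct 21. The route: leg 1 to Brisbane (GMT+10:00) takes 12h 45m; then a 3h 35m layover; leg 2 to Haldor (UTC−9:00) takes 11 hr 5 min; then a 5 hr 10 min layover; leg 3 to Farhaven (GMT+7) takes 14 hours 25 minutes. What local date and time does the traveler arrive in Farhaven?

07:13 on Oct 24

Convert departure to UTC: 21:13 + 4:00 = 01:13 UTC on Oct 22.
Add 12 hours 45 minutes leg 1 → 13:58 UTC.
Add 3 hours 35 minutes layover in Brisbane → 17:33 UTC.
Add 11 hours and 5 minutes leg 2 → 04:38 UTC (Oct 23).
Add 5 hours 10 minutes layover in Haldor → 09:48 UTC.
Add 14 hours 25 minutes leg 3 → 00:13 UTC (Oct 24).
Farhaven is UTC+7:00, so local arrival = 00:13 + 7:00 = 07:13 on Oct 24.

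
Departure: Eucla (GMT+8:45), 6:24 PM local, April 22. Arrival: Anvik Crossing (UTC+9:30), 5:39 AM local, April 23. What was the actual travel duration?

10 hours 30 minutes

Anvik Crossing is 0:45 ahead of Eucla.
Clock-face elapsed time (ignoring zones) is 11 hours 15 minutes.
Actual elapsed = 11 hours 15 minutes − 0:45 = 10 hours 30 minutes.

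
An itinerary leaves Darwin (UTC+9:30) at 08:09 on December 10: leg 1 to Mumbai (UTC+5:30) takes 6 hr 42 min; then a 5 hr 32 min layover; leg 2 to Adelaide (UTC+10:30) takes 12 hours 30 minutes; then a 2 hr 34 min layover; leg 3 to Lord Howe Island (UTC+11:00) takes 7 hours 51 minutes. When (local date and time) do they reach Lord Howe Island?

20:48 on December 11

Convert departure to UTC: 08:09 − 9:30 = 22:39 UTC on Dec 9.
Add 6 hours and 42 minutes leg 1 → 05:21 UTC (Dec 10).
Add 5 hours and 32 minutes layover in Mumbai → 10:53 UTC.
Add 12 hours 30 minutes leg 2 → 23:23 UTC.
Add 2 hours 34 minutes layover in Adelaide → 01:57 UTC (Dec 11).
Add 7 hours and 51 minutes leg 3 → 09:48 UTC.
Lord Howe Island is UTC+11:00, so local arrival = 09:48 + 11:00 = 20:48 on Dec 11.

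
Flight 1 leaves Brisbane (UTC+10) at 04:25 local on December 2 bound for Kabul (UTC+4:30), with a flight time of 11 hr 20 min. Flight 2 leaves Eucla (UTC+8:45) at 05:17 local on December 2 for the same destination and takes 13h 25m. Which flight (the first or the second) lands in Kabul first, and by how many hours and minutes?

Flight 1 in UTC: 04:25 − 10:00 = 18:25 on Dec 1.
+11 hours and 20 minutes → arrive 05:45 UTC on Dec 2.
Flight 2 in UTC: 05:17 − 8:45 = 20:32 on Dec 1.
+13 hours and 25 minutes → arrive 09:57 UTC on Dec 2.
Flight 1 lands earlier by 4 hours 12 minutes.

the first, by 4 hours 12 minutes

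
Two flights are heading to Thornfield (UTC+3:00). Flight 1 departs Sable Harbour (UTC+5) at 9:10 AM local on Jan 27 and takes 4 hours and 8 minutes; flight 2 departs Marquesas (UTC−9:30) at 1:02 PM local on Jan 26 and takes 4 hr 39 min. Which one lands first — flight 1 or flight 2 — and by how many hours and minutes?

Flight 1 in UTC: 9:10 AM − 5:00 = 4:10 AM on Jan 27.
+4 hours and 8 minutes → arrive 8:18 AM UTC on Jan 27.
Flight 2 in UTC: 1:02 PM + 9:30 = 10:32 PM on Jan 26.
+4 hours 39 minutes → arrive 3:11 AM UTC on Jan 27.
Flight 2 lands earlier by 5 hours 7 minutes.

the second, by 5 hours 7 minutes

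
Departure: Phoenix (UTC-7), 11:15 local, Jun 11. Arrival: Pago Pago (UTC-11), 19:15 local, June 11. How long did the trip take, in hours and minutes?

12 hours

Departure in UTC: 11:15 + 7:00 = 18:15 on Jun 11.
Arrival in UTC: 19:15 + 11:00 = 06:15 on Jun 12.
Elapsed = 06:15 − 18:15 (+1 day) = 12 hours.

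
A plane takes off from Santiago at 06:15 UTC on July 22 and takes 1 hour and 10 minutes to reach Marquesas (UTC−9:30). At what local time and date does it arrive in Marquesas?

21:55 on Jul 21

Departure is given in UTC: 06:15 on Jul 22.
Add 1 hour and 10 minutes → 07:25 UTC.
Marquesas is UTC−9:30: 07:25 − 9:30 = 21:55 on Jul 21.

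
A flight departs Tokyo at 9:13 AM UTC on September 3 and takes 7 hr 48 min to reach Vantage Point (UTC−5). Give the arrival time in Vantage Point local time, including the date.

12:01 PM on September 3

Departure is given in UTC: 9:13 AM on Sep 3.
Add 7 hours 48 minutes → 5:01 PM UTC.
Vantage Point is UTC−5:00: 5:01 PM − 5:00 = 12:01 PM on Sep 3.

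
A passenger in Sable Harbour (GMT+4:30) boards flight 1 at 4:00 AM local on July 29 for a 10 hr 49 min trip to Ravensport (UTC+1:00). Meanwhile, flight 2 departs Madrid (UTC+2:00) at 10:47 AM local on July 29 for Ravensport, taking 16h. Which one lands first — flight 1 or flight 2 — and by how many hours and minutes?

Flight 1 in UTC: 4:00 AM − 4:30 = 11:30 PM on Jul 28.
+10 hours 49 minutes → arrive 10:19 AM UTC on Jul 29.
Flight 2 in UTC: 10:47 AM − 2:00 = 8:47 AM on Jul 29.
+16 hours → arrive 12:47 AM UTC on Jul 30.
Flight 1 lands earlier by 14 hours 28 minutes.

the first, by 14 hours 28 minutes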